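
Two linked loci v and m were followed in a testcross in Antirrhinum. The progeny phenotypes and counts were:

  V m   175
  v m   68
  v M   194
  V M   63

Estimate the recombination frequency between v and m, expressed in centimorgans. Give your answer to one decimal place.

26.2 centimorgans

The two most frequent classes, V m (175) and v M (194), are the parental types, so the F1 was V m / v M.
The recombinant classes are V M and v m: 63 + 68 = 131.
Recombination frequency = 131/500 = 0.2620 ≈ 26.2%, i.e. 26.2 centimorgans.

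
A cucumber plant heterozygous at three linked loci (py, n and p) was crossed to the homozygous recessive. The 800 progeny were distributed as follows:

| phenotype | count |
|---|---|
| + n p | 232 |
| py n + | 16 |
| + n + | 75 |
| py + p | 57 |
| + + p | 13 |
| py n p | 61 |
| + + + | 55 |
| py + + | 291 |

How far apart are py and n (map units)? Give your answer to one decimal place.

The two most frequent reciprocal classes, + n p and py + +, are the parental types, so the F1 was + n p / py + +.
The two rarest classes, + + p and py n +, are the double crossovers. Comparing them with the parentals, only the n allele has switched, so n is the middle locus and the order is py – n – p.
Crossovers in the py–n interval produce the single-crossover classes py n p and + + + (61 + 55 = 116) plus the double crossovers (29).
RF(py–n) = (116 + 29) / 800 = 145/800 = 0.1812 → 18.1 map units.

18.1 map units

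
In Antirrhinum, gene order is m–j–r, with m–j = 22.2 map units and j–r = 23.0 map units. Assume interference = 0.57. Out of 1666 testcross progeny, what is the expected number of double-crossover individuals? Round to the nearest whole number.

Map distances give recombination frequencies of 0.222 and 0.230 for the two intervals.
With interference 0.57 (so coincidence = 0.43), expected double-crossover frequency = 0.222 × 0.230 × 0.43 = 0.02196.
Expected number = 0.02196 × 1666 = 36.58 ≈ 37.

37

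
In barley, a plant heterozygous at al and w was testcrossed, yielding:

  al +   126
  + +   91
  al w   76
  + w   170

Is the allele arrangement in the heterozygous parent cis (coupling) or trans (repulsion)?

The two most frequent classes are + w (170) and al + (126); these are the parental (non-recombinant) types.
So the F1 carried + w on one chromosome and al + on the other — the recessive alleles are on opposite chromosomes (trans / repulsion).

trans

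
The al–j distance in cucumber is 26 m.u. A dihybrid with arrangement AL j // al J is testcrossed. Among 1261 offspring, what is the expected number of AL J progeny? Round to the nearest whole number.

164

A map distance of 26 m.u. corresponds to a recombination frequency of 0.260.
The F1 is AL j / al J, so AL J is a recombinant gamete class with expected frequency r/2 = 0.260/2 = 0.1300.
Expected number = 0.1300 × 1261 = 163.93 ≈ 164.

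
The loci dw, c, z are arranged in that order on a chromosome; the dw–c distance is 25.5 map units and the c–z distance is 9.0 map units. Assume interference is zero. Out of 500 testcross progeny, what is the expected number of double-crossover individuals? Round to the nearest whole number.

11

Map distances give recombination frequencies of 0.255 and 0.090 for the two intervals.
With no interference, expected double-crossover frequency = 0.255 × 0.090 = 0.02295.
Expected number = 0.02295 × 500 = 11.47 ≈ 11.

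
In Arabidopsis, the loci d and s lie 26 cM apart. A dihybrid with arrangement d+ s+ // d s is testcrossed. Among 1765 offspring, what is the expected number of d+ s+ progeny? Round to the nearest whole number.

A map distance of 26 cM corresponds to a recombination frequency of 0.260.
The F1 is d+ s+ / d s, so d+ s+ is a parental gamete class with expected frequency (1 − r)/2 = 0.740/2 = 0.3700.
Expected number = 0.3700 × 1765 = 653.05 ≈ 653.

653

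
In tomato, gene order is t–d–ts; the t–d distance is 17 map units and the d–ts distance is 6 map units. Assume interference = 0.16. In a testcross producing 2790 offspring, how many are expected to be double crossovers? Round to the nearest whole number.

24

Map distances give recombination frequencies of 0.170 and 0.060 for the two intervals.
With interference 0.16 (so coincidence = 0.84), expected double-crossover frequency = 0.170 × 0.060 × 0.84 = 0.00857.
Expected number = 0.00857 × 2790 = 23.90 ≈ 24.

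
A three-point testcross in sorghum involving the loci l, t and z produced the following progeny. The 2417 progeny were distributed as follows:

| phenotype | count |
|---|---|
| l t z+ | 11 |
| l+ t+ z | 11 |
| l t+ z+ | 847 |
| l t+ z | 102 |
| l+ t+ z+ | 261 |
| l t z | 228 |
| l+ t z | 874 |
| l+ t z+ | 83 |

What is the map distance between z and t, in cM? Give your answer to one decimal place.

The two most frequent reciprocal classes, l+ t z and l t+ z+, are the parental types, so the F1 was l+ t z / l t+ z+.
The two rarest classes, l+ t+ z and l t z+, are the double crossovers. Comparing them with the parentals, only the t allele has switched, so t is the middle locus and the order is z – t – l.
Crossovers in the z–t interval produce the single-crossover classes l+ t z+ and l t+ z (83 + 102 = 185) plus the double crossovers (22).
RF(z–t) = (185 + 22) / 2417 = 207/2417 = 0.0856 → 8.6 cM.

8.6 cM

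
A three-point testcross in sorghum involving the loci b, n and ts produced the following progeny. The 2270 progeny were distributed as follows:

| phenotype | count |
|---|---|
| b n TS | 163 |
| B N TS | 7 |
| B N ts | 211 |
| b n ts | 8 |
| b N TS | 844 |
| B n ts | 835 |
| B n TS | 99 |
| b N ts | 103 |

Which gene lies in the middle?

The two most frequent reciprocal classes, b N TS and B n ts, are the parental types, so the F1 was b N TS / B n ts.
The two rarest classes, B N TS and b n ts, are the double crossovers. Comparing them with the parentals, only the b allele has switched, so b is the middle locus and the order is n – b – ts.

b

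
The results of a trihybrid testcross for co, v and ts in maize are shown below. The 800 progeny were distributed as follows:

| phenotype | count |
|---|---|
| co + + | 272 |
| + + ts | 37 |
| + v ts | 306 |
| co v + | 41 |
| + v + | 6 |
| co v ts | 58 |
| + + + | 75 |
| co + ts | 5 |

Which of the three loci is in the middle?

ts

The two most frequent reciprocal classes, co + + and + v ts, are the parental types, so the F1 was co + + / + v ts.
The two rarest classes, co + ts and + v +, are the double crossovers. Comparing them with the parentals, only the ts allele has switched, so ts is the middle locus and the order is v – ts – co.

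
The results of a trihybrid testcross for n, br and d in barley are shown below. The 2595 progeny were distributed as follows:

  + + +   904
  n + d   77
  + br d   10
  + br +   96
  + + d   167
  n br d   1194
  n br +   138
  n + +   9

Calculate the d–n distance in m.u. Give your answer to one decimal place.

12.5 m.u.

The two most frequent reciprocal classes, n br d and + + +, are the parental types, so the F1 was n br d / + + +.
The two rarest classes, + br d and n + +, are the double crossovers. Comparing them with the parentals, only the n allele has switched, so n is the middle locus and the order is d – n – br.
Crossovers in the d–n interval produce the single-crossover classes n br + and + + d (138 + 167 = 305) plus the double crossovers (19).
RF(d–n) = (305 + 19) / 2595 = 324/2595 = 0.1249 → 12.5 m.u.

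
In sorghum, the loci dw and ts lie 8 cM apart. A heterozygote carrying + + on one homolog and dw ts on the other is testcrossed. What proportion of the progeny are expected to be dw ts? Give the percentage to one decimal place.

46.0%

A map distance of 8 cM corresponds to a recombination frequency of 0.080.
The F1 is + + / dw ts, so dw ts is a parental gamete class with expected frequency (1 − r)/2 = 0.920/2 = 0.4600.
That is 0.4600 = 46.0% of the progeny.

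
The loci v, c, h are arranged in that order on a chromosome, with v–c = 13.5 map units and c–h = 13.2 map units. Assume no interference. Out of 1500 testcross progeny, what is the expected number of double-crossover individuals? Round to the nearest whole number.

27

Map distances give recombination frequencies of 0.135 and 0.132 for the two intervals.
With no interference, expected double-crossover frequency = 0.135 × 0.132 = 0.01782.
Expected number = 0.01782 × 1500 = 26.73 ≈ 27.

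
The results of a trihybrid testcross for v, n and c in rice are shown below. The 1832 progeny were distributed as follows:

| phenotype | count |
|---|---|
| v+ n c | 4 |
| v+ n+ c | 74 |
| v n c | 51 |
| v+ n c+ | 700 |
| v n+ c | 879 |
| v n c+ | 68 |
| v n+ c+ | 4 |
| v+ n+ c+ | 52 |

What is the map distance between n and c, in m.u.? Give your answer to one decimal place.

6.1 m.u.

The two most frequent reciprocal classes, v+ n c+ and v n+ c, are the parental types, so the F1 was v+ n c+ / v n+ c.
The two rarest classes, v+ n c and v n+ c+, are the double crossovers. Comparing them with the parentals, only the c allele has switched, so c is the middle locus and the order is v – c – n.
Crossovers in the c–n interval produce the single-crossover classes v+ n+ c+ and v n c (52 + 51 = 103) plus the double crossovers (8).
RF(c–n) = (103 + 8) / 1832 = 111/1832 = 0.0606 → 6.1 m.u.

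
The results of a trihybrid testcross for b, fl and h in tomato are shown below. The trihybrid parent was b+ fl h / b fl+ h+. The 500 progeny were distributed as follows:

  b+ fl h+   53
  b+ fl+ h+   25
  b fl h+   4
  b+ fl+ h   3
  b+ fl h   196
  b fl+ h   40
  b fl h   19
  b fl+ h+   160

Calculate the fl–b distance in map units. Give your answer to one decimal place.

10.2 map units

The two rarest classes, b+ fl+ h and b fl h+, are the double crossovers. Comparing them with the parentals, only the fl allele has switched, so fl is the middle locus and the order is b – fl – h.
Crossovers in the b–fl interval produce the single-crossover classes b fl h and b+ fl+ h+ (19 + 25 = 44) plus the double crossovers (7).
RF(b–fl) = (44 + 7) / 500 = 51/500 = 0.1020 → 10.2 map units.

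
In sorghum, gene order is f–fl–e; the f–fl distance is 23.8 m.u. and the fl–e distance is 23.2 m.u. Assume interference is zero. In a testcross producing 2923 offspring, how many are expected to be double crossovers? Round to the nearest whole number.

Map distances give recombination frequencies of 0.238 and 0.232 for the two intervals.
With no interference, expected double-crossover frequency = 0.238 × 0.232 = 0.05522.
Expected number = 0.05522 × 2923 = 161.40 ≈ 161.

161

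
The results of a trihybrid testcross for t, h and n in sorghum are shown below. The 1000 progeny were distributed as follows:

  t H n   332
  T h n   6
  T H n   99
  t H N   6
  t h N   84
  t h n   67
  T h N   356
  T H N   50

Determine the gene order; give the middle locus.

The two most frequent reciprocal classes, T h N and t H n, are the parental types, so the F1 was T h N / t H n.
The two rarest classes, T h n and t H N, are the double crossovers. Comparing them with the parentals, only the n allele has switched, so n is the middle locus and the order is t – n – h.

n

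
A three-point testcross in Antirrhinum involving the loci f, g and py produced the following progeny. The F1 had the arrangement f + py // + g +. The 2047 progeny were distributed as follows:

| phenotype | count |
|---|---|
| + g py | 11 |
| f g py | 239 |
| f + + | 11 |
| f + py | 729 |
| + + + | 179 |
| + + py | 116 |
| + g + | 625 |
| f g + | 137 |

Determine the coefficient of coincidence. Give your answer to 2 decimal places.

The two rarest classes, f + + and + g py, are the double crossovers. Comparing them with the parentals, only the py allele has switched, so py is the middle locus and the order is f – py – g.
f–py: (253 + 22)/2047 = 0.1343; py–g: (418 + 22)/2047 = 0.2149.
Expected DCO frequency = 0.1343 × 0.2149 ≈ 0.02886; observed = 22/2047 ≈ 0.01075.
Coefficient of coincidence = 0.01075/0.02886 ≈ 0.37.

0.37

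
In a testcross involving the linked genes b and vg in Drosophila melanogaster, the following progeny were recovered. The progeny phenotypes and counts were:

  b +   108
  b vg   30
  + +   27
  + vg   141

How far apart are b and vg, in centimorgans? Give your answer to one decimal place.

The two most frequent classes, + vg (141) and b + (108), are the parental types, so the F1 was + vg / b +.
The recombinant classes are + + and b vg: 27 + 30 = 57.
Recombination frequency = 57/306 = 0.1863 ≈ 18.6%, i.e. 18.6 centimorgans.

18.6 centimorgans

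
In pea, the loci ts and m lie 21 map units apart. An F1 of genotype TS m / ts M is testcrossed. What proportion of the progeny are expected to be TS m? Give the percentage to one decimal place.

A map distance of 21 map units corresponds to a recombination frequency of 0.210.
The F1 is TS m / ts M, so TS m is a parental gamete class with expected frequency (1 − r)/2 = 0.790/2 = 0.3950.
That is 0.3950 = 39.5% of the progeny.

39.5%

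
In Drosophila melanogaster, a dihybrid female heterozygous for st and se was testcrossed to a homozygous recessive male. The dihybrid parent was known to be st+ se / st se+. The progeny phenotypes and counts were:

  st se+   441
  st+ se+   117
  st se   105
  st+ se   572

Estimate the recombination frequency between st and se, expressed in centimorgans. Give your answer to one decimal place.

18.0 centimorgans

The recombinant classes are st+ se+ and st se: 117 + 105 = 222.
Recombination frequency = 222/1235 = 0.1798 ≈ 18.0%, i.e. 18.0 centimorgans.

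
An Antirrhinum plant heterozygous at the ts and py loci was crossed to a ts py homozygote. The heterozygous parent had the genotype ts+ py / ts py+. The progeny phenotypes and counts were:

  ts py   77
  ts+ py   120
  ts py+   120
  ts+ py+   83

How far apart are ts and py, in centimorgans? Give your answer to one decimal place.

40.0 centimorgans

The recombinant classes are ts+ py+ and ts py: 83 + 77 = 160.
Recombination frequency = 160/400 = 0.4000 ≈ 40.0%, i.e. 40.0 centimorgans.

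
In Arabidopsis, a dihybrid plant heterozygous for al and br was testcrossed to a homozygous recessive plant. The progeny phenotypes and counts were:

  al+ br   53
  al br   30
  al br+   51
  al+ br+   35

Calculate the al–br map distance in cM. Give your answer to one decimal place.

The two most frequent classes, al+ br (53) and al br+ (51), are the parental types, so the F1 was al+ br / al br+.
The recombinant classes are al+ br+ and al br: 35 + 30 = 65.
Recombination frequency = 65/169 = 0.3846 ≈ 38.5%, i.e. 38.5 cM.

38.5 cM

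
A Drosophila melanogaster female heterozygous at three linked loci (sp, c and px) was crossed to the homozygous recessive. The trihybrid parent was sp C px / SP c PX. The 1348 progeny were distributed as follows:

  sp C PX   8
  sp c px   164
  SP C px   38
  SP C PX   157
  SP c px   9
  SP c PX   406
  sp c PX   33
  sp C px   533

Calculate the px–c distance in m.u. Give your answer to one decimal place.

25.1 m.u.

The two rarest classes, sp C PX and SP c px, are the double crossovers. Comparing them with the parentals, only the px allele has switched, so px is the middle locus and the order is sp – px – c.
Crossovers in the px–c interval produce the single-crossover classes sp c px and SP C PX (164 + 157 = 321) plus the double crossovers (17).
RF(px–c) = (321 + 17) / 1348 = 338/1348 = 0.2507 → 25.1 m.u.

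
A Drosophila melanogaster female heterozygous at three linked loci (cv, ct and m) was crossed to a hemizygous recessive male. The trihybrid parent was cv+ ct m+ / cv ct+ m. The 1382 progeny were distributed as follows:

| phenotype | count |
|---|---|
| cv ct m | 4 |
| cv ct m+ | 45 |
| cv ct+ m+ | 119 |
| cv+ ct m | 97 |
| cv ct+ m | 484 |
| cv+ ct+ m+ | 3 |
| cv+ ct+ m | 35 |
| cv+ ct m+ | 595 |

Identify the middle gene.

ct

The two rarest classes, cv+ ct+ m+ and cv ct m, are the double crossovers. Comparing them with the parentals, only the ct allele has switched, so ct is the middle locus and the order is m – ct – cv.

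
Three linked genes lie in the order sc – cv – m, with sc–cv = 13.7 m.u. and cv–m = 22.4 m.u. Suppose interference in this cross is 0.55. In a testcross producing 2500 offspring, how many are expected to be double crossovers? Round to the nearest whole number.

Map distances give recombination frequencies of 0.137 and 0.224 for the two intervals.
With interference 0.55 (so coincidence = 0.45), expected double-crossover frequency = 0.137 × 0.224 × 0.45 = 0.01381.
Expected number = 0.01381 × 2500 = 34.52 ≈ 35.

35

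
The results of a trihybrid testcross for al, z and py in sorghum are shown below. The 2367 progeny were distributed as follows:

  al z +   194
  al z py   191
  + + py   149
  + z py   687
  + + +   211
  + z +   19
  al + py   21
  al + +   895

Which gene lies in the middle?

py

The two most frequent reciprocal classes, al + + and + z py, are the parental types, so the F1 was al + + / + z py.
The two rarest classes, al + py and + z +, are the double crossovers. Comparing them with the parentals, only the py allele has switched, so py is the middle locus and the order is z – py – al.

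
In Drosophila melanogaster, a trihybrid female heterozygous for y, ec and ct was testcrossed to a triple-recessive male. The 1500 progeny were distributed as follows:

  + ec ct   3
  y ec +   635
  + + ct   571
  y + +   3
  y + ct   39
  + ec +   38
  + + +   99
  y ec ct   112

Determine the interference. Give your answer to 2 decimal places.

The two most frequent reciprocal classes, y ec + and + + ct, are the parental types, so the F1 was y ec + / + + ct.
The two rarest classes, y + + and + ec ct, are the double crossovers. Comparing them with the parentals, only the ec allele has switched, so ec is the middle locus and the order is y – ec – ct.
y–ec: (77 + 6)/1500 = 0.0553; ec–ct: (211 + 6)/1500 = 0.1447.
Expected DCO frequency = 0.0553 × 0.1447 ≈ 0.00800; observed = 6/1500 ≈ 0.00400.
Coefficient of coincidence = 0.00400/0.00800 ≈ 0.50; interference = 1 − 0.50 = 0.50.

0.50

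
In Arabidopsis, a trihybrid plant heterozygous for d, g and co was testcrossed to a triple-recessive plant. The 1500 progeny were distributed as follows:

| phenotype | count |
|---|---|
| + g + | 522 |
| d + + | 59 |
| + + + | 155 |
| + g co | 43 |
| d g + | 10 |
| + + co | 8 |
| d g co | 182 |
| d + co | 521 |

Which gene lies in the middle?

d

The two most frequent reciprocal classes, + g + and d + co, are the parental types, so the F1 was + g + / d + co.
The two rarest classes, d g + and + + co, are the double crossovers. Comparing them with the parentals, only the d allele has switched, so d is the middle locus and the order is g – d – co.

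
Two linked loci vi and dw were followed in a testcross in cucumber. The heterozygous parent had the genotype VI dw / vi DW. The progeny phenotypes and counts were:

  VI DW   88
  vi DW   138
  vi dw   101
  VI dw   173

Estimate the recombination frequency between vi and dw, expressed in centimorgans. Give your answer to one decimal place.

The recombinant classes are VI DW and vi dw: 88 + 101 = 189.
Recombination frequency = 189/500 = 0.3780 ≈ 37.8%, i.e. 37.8 centimorgans.

37.8 centimorgans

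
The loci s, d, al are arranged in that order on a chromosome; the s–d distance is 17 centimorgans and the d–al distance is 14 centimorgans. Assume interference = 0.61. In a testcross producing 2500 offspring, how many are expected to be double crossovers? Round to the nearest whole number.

23

Map distances give recombination frequencies of 0.170 and 0.140 for the two intervals.
With interference 0.61 (so coincidence = 0.39), expected double-crossover frequency = 0.170 × 0.140 × 0.39 = 0.00928.
Expected number = 0.00928 × 2500 = 23.21 ≈ 23.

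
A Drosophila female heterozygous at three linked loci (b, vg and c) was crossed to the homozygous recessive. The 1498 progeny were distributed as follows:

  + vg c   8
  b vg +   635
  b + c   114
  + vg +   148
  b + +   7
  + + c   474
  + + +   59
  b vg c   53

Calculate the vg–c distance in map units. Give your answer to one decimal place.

The two most frequent reciprocal classes, + + c and b vg +, are the parental types, so the F1 was + + c / b vg +.
The two rarest classes, + vg c and b + +, are the double crossovers. Comparing them with the parentals, only the vg allele has switched, so vg is the middle locus and the order is b – vg – c.
Crossovers in the vg–c interval produce the single-crossover classes + + + and b vg c (59 + 53 = 112) plus the double crossovers (15).
RF(vg–c) = (112 + 15) / 1498 = 127/1498 = 0.0848 → 8.5 map units.

8.5 map units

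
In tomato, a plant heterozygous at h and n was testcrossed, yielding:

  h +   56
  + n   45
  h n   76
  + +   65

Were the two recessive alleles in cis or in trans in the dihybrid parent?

cis

The two most frequent classes are + + (65) and h n (76); these are the parental (non-recombinant) types.
So the F1 carried + + on one chromosome and h n on the other — the recessive alleles are on the same chromosome (cis / coupling).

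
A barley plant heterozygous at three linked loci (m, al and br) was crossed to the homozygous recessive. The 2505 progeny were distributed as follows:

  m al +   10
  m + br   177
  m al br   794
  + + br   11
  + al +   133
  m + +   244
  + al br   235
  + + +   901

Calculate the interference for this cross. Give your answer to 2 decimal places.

0.68

The two most frequent reciprocal classes, + + + and m al br, are the parental types, so the F1 was + + + / m al br.
The two rarest classes, + + br and m al +, are the double crossovers. Comparing them with the parentals, only the br allele has switched, so br is the middle locus and the order is al – br – m.
al–br: (310 + 21)/2505 = 0.1321; br–m: (479 + 21)/2505 = 0.1996.
Expected DCO frequency = 0.1321 × 0.1996 ≈ 0.02637; observed = 21/2505 ≈ 0.00838.
Coefficient of coincidence = 0.00838/0.02637 ≈ 0.32; interference = 1 − 0.32 = 0.68.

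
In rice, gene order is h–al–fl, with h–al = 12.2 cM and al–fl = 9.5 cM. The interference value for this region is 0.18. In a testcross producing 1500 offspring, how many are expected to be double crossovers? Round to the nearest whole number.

Map distances give recombination frequencies of 0.122 and 0.095 for the two intervals.
With interference 0.18 (so coincidence = 0.82), expected double-crossover frequency = 0.122 × 0.095 × 0.82 = 0.00950.
Expected number = 0.00950 × 1500 = 14.26 ≈ 14.

14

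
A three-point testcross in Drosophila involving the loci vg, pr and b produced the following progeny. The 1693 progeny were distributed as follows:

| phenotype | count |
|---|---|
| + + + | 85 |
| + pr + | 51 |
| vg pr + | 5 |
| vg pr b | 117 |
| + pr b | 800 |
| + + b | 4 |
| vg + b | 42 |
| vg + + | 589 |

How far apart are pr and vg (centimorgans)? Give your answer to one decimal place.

The two most frequent reciprocal classes, + pr b and vg + +, are the parental types, so the F1 was + pr b / vg + +.
The two rarest classes, + + b and vg pr +, are the double crossovers. Comparing them with the parentals, only the pr allele has switched, so pr is the middle locus and the order is b – pr – vg.
Crossovers in the pr–vg interval produce the single-crossover classes vg pr b and + + + (117 + 85 = 202) plus the double crossovers (9).
RF(pr–vg) = (202 + 9) / 1693 = 211/1693 = 0.1246 → 12.5 centimorgans.

12.5 centimorgans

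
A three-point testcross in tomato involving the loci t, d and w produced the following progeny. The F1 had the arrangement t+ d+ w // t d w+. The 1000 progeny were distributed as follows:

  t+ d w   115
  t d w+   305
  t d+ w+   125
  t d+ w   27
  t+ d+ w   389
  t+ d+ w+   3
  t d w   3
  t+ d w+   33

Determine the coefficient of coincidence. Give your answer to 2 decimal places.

0.37

The two rarest classes, t+ d+ w+ and t d w, are the double crossovers. Comparing them with the parentals, only the w allele has switched, so w is the middle locus and the order is t – w – d.
t–w: (60 + 6)/1000 = 0.0660; w–d: (240 + 6)/1000 = 0.2460.
Expected DCO frequency = 0.0660 × 0.2460 ≈ 0.01624; observed = 6/1000 ≈ 0.00600.
Coefficient of coincidence = 0.00600/0.01624 ≈ 0.37.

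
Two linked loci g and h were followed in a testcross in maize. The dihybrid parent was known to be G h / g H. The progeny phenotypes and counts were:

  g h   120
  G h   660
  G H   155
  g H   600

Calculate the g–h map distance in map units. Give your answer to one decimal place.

17.9 map units

The recombinant classes are G H and g h: 155 + 120 = 275.
Recombination frequency = 275/1535 = 0.1792 ≈ 17.9%, i.e. 17.9 map units.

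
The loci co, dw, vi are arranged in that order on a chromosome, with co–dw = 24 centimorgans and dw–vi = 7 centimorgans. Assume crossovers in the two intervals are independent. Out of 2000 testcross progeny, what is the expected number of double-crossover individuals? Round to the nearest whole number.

Map distances give recombination frequencies of 0.240 and 0.070 for the two intervals.
With no interference, expected double-crossover frequency = 0.240 × 0.070 = 0.01680.
Expected number = 0.01680 × 2000 = 33.60 ≈ 34.

34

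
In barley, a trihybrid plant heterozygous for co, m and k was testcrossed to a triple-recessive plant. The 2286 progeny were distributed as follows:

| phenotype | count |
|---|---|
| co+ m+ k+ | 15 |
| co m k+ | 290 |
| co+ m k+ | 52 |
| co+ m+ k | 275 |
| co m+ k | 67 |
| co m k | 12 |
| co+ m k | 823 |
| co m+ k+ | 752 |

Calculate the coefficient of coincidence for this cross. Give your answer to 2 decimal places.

The two most frequent reciprocal classes, co+ m k and co m+ k+, are the parental types, so the F1 was co+ m k / co m+ k+.
The two rarest classes, co m k and co+ m+ k+, are the double crossovers. Comparing them with the parentals, only the co allele has switched, so co is the middle locus and the order is m – co – k.
m–co: (565 + 27)/2286 = 0.2590; co–k: (119 + 27)/2286 = 0.0639.
Expected DCO frequency = 0.2590 × 0.0639 ≈ 0.01655; observed = 27/2286 ≈ 0.01181.
Coefficient of coincidence = 0.01181/0.01655 ≈ 0.71.

0.71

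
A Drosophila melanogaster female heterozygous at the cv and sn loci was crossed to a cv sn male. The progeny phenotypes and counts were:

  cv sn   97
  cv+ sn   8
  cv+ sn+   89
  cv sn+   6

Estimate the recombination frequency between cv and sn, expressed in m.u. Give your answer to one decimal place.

The two most frequent classes, cv+ sn+ (89) and cv sn (97), are the parental types, so the F1 was cv+ sn+ / cv sn.
The recombinant classes are cv+ sn and cv sn+: 8 + 6 = 14.
Recombination frequency = 14/200 = 0.0700 ≈ 7.0%, i.e. 7.0 m.u.

7.0 m.u.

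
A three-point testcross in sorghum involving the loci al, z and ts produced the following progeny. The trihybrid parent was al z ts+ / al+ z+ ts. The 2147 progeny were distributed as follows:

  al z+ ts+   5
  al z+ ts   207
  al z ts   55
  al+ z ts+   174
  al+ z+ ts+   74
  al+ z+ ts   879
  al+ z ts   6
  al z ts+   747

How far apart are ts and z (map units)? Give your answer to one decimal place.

6.5 map units

The two rarest classes, al z+ ts+ and al+ z ts, are the double crossovers. Comparing them with the parentals, only the z allele has switched, so z is the middle locus and the order is ts – z – al.
Crossovers in the ts–z interval produce the single-crossover classes al z ts and al+ z+ ts+ (55 + 74 = 129) plus the double crossovers (11).
RF(ts–z) = (129 + 11) / 2147 = 140/2147 = 0.0652 → 6.5 map units.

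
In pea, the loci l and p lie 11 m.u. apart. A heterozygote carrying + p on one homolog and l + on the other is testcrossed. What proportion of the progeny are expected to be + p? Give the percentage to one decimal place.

44.5%

A map distance of 11 m.u. corresponds to a recombination frequency of 0.110.
The F1 is + p / l +, so + p is a parental gamete class with expected frequency (1 − r)/2 = 0.890/2 = 0.4450.
That is 0.4450 = 44.5% of the progeny.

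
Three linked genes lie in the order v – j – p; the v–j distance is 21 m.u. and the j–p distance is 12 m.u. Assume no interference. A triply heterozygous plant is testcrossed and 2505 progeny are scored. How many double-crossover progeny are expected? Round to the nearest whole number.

63

Map distances give recombination frequencies of 0.210 and 0.120 for the two intervals.
With no interference, expected double-crossover frequency = 0.210 × 0.120 = 0.02520.
Expected number = 0.02520 × 2505 = 63.13 ≈ 63.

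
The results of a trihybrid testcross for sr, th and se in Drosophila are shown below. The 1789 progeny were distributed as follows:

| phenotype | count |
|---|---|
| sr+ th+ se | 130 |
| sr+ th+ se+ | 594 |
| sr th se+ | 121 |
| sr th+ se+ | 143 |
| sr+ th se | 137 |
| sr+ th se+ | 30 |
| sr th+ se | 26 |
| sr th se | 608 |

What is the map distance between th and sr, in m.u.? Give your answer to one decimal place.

The two most frequent reciprocal classes, sr+ th+ se+ and sr th se, are the parental types, so the F1 was sr+ th+ se+ / sr th se.
The two rarest classes, sr+ th se+ and sr th+ se, are the double crossovers. Comparing them with the parentals, only the th allele has switched, so th is the middle locus and the order is se – th – sr.
Crossovers in the th–sr interval produce the single-crossover classes sr th+ se+ and sr+ th se (143 + 137 = 280) plus the double crossovers (56).
RF(th–sr) = (280 + 56) / 1789 = 336/1789 = 0.1878 → 18.8 m.u.

18.8 m.u.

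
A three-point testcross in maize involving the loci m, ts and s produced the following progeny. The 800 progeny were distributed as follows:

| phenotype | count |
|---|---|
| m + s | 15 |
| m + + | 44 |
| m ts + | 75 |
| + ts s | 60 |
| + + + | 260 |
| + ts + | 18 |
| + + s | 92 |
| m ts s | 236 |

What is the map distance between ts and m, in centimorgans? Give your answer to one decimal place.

The two most frequent reciprocal classes, + + + and m ts s, are the parental types, so the F1 was + + + / m ts s.
The two rarest classes, + ts + and m + s, are the double crossovers. Comparing them with the parentals, only the ts allele has switched, so ts is the middle locus and the order is m – ts – s.
Crossovers in the m–ts interval produce the single-crossover classes m + + and + ts s (44 + 60 = 104) plus the double crossovers (33).
RF(m–ts) = (104 + 33) / 800 = 137/800 = 0.1713 → 17.1 centimorgans.

17.1 centimorgans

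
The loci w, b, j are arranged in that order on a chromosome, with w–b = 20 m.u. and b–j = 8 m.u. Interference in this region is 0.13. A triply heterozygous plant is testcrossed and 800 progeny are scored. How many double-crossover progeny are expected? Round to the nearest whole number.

Map distances give recombination frequencies of 0.200 and 0.080 for the two intervals.
With interference 0.13 (so coincidence = 0.87), expected double-crossover frequency = 0.200 × 0.080 × 0.87 = 0.01392.
Expected number = 0.01392 × 800 = 11.14 ≈ 11.

11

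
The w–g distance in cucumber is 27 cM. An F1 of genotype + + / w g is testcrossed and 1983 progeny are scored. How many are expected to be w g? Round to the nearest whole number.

A map distance of 27 cM corresponds to a recombination frequency of 0.270.
The F1 is + + / w g, so w g is a parental gamete class with expected frequency (1 − r)/2 = 0.730/2 = 0.3650.
Expected number = 0.3650 × 1983 = 723.79 ≈ 724.

724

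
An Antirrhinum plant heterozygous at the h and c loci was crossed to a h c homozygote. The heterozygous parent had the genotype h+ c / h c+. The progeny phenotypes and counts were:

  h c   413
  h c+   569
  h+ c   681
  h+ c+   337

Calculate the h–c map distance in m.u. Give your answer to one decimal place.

The recombinant classes are h+ c+ and h c: 337 + 413 = 750.
Recombination frequency = 750/2000 = 0.3750 ≈ 37.5%, i.e. 37.5 m.u.

37.5 m.u.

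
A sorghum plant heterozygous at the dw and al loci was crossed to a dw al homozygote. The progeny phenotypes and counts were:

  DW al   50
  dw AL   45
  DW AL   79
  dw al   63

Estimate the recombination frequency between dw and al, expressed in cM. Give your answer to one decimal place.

The two most frequent classes, DW AL (79) and dw al (63), are the parental types, so the F1 was DW AL / dw al.
The recombinant classes are DW al and dw AL: 50 + 45 = 95.
Recombination frequency = 95/237 = 0.4008 ≈ 40.1%, i.e. 40.1 cM.

40.1 cM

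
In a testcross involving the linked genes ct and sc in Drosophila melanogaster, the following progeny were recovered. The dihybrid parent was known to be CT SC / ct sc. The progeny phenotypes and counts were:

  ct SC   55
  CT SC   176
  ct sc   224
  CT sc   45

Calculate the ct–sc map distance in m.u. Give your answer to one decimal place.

The recombinant classes are CT sc and ct SC: 45 + 55 = 100.
Recombination frequency = 100/500 = 0.2000 ≈ 20.0%, i.e. 20.0 m.u.

20.0 m.u.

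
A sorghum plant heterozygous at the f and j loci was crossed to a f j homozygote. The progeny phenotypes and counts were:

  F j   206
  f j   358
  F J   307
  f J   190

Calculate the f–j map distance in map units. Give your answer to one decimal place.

37.3 map units

The two most frequent classes, F J (307) and f j (358), are the parental types, so the F1 was F J / f j.
The recombinant classes are F j and f J: 206 + 190 = 396.
Recombination frequency = 396/1061 = 0.3732 ≈ 37.3%, i.e. 37.3 map units.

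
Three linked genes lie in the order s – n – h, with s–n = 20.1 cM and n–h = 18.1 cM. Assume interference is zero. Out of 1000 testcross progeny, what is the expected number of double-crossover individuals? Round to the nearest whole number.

Map distances give recombination frequencies of 0.201 and 0.181 for the two intervals.
With no interference, expected double-crossover frequency = 0.201 × 0.181 = 0.03638.
Expected number = 0.03638 × 1000 = 36.38 ≈ 36.

36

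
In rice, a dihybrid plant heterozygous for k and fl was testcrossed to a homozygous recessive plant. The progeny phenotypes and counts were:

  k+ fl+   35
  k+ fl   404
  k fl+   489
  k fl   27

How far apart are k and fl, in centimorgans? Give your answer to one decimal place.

6.5 centimorgans

The two most frequent classes, k+ fl (404) and k fl+ (489), are the parental types, so the F1 was k+ fl / k fl+.
The recombinant classes are k+ fl+ and k fl: 35 + 27 = 62.
Recombination frequency = 62/955 = 0.0649 ≈ 6.5%, i.e. 6.5 centimorgans.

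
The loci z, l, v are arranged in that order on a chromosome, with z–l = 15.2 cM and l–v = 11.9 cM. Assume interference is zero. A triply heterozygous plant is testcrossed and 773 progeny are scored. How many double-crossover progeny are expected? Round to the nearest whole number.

14

Map distances give recombination frequencies of 0.152 and 0.119 for the two intervals.
With no interference, expected double-crossover frequency = 0.152 × 0.119 = 0.01809.
Expected number = 0.01809 × 773 = 13.98 ≈ 14.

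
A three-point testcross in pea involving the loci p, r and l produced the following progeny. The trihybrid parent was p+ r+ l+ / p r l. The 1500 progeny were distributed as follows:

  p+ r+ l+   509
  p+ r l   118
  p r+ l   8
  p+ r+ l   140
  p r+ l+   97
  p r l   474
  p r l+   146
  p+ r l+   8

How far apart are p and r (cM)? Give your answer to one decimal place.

The two rarest classes, p+ r l+ and p r+ l, are the double crossovers. Comparing them with the parentals, only the r allele has switched, so r is the middle locus and the order is p – r – l.
Crossovers in the p–r interval produce the single-crossover classes p r+ l+ and p+ r l (97 + 118 = 215) plus the double crossovers (16).
RF(p–r) = (215 + 16) / 1500 = 231/1500 = 0.1540 → 15.4 cM.

15.4 cM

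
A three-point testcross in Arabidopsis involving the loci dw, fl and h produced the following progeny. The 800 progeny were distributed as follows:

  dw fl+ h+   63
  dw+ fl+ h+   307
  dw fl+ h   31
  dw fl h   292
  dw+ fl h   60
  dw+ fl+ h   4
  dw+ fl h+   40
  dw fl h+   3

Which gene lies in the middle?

h

The two most frequent reciprocal classes, dw+ fl+ h+ and dw fl h, are the parental types, so the F1 was dw+ fl+ h+ / dw fl h.
The two rarest classes, dw+ fl+ h and dw fl h+, are the double crossovers. Comparing them with the parentals, only the h allele has switched, so h is the middle locus and the order is fl – h – dw.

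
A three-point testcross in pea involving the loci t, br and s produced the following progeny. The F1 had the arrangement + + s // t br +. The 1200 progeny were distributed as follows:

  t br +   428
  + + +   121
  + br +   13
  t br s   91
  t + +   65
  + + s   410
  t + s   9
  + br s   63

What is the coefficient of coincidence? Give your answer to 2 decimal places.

0.75

The two rarest classes, t + s and + br +, are the double crossovers. Comparing them with the parentals, only the t allele has switched, so t is the middle locus and the order is br – t – s.
br–t: (128 + 22)/1200 = 0.1250; t–s: (212 + 22)/1200 = 0.1950.
Expected DCO frequency = 0.1250 × 0.1950 ≈ 0.02438; observed = 22/1200 ≈ 0.01833.
Coefficient of coincidence = 0.01833/0.02438 ≈ 0.75.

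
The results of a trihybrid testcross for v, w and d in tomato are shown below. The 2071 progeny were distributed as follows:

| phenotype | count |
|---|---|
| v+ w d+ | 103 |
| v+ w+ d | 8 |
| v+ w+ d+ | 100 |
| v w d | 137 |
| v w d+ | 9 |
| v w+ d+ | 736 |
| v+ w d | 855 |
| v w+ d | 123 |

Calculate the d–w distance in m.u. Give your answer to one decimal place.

11.7 m.u.

The two most frequent reciprocal classes, v w+ d+ and v+ w d, are the parental types, so the F1 was v w+ d+ / v+ w d.
The two rarest classes, v w d+ and v+ w+ d, are the double crossovers. Comparing them with the parentals, only the w allele has switched, so w is the middle locus and the order is d – w – v.
Crossovers in the d–w interval produce the single-crossover classes v w+ d and v+ w d+ (123 + 103 = 226) plus the double crossovers (17).
RF(d–w) = (226 + 17) / 2071 = 243/2071 = 0.1173 → 11.7 m.u.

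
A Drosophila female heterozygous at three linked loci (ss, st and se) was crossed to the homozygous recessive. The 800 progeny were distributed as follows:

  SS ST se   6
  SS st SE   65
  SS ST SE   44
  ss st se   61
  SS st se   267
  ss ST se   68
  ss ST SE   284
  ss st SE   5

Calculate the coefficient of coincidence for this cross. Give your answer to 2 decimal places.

0.53

The two most frequent reciprocal classes, SS st se and ss ST SE, are the parental types, so the F1 was SS st se / ss ST SE.
The two rarest classes, SS ST se and ss st SE, are the double crossovers. Comparing them with the parentals, only the st allele has switched, so st is the middle locus and the order is se – st – ss.
se–st: (133 + 11)/800 = 0.1800; st–ss: (105 + 11)/800 = 0.1450.
Expected DCO frequency = 0.1800 × 0.1450 ≈ 0.02610; observed = 11/800 ≈ 0.01375.
Coefficient of coincidence = 0.01375/0.02610 ≈ 0.53.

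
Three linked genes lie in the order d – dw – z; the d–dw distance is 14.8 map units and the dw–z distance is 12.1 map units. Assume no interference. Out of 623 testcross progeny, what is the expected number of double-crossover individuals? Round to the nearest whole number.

11

Map distances give recombination frequencies of 0.148 and 0.121 for the two intervals.
With no interference, expected double-crossover frequency = 0.148 × 0.121 = 0.01791.
Expected number = 0.01791 × 623 = 11.16 ≈ 11.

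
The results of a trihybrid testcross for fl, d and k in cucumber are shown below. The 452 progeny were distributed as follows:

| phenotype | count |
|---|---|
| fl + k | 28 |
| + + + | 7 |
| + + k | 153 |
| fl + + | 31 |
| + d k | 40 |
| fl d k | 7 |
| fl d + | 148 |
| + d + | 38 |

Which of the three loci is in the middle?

The two most frequent reciprocal classes, + + k and fl d +, are the parental types, so the F1 was + + k / fl d +.
The two rarest classes, + + + and fl d k, are the double crossovers. Comparing them with the parentals, only the k allele has switched, so k is the middle locus and the order is fl – k – d.

k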